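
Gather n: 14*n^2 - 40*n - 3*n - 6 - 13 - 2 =14*n^2 - 43*n - 21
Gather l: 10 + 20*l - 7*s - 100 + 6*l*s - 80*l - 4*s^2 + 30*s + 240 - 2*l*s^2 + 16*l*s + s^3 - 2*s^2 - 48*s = l*(-2*s^2 + 22*s - 60) + s^3 - 6*s^2 - 25*s + 150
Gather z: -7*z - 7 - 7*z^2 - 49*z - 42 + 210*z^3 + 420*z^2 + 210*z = 210*z^3 + 413*z^2 + 154*z - 49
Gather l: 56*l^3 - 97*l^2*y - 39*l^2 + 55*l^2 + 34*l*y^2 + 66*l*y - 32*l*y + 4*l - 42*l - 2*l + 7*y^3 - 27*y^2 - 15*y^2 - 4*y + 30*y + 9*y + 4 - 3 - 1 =56*l^3 + l^2*(16 - 97*y) + l*(34*y^2 + 34*y - 40) + 7*y^3 - 42*y^2 + 35*y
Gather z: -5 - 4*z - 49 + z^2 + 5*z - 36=z^2 + z - 90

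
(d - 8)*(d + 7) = d^2 - d - 56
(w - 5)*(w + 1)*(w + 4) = w^3 - 21*w - 20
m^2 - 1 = (m - 1)*(m + 1)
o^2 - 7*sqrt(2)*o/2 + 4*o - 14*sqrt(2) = (o + 4)*(o - 7*sqrt(2)/2)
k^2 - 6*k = k*(k - 6)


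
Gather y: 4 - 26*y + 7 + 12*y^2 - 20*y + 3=12*y^2 - 46*y + 14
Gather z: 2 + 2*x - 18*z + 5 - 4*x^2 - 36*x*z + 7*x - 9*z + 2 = -4*x^2 + 9*x + z*(-36*x - 27) + 9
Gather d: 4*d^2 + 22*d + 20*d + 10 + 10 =4*d^2 + 42*d + 20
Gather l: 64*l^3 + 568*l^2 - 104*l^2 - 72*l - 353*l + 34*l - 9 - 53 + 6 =64*l^3 + 464*l^2 - 391*l - 56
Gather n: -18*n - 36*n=-54*n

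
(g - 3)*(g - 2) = g^2 - 5*g + 6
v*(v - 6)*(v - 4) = v^3 - 10*v^2 + 24*v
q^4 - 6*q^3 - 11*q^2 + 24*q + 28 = (q - 7)*(q - 2)*(q + 1)*(q + 2)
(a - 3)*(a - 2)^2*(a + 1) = a^4 - 6*a^3 + 9*a^2 + 4*a - 12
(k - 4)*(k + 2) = k^2 - 2*k - 8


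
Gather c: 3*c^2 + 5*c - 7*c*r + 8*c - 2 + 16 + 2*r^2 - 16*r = 3*c^2 + c*(13 - 7*r) + 2*r^2 - 16*r + 14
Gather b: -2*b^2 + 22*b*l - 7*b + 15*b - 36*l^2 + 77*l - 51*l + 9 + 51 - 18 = -2*b^2 + b*(22*l + 8) - 36*l^2 + 26*l + 42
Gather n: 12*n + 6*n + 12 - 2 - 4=18*n + 6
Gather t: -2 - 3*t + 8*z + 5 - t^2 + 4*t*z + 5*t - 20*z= -t^2 + t*(4*z + 2) - 12*z + 3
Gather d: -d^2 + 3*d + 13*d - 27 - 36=-d^2 + 16*d - 63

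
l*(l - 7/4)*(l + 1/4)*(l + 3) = l^4 + 3*l^3/2 - 79*l^2/16 - 21*l/16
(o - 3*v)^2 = o^2 - 6*o*v + 9*v^2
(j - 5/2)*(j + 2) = j^2 - j/2 - 5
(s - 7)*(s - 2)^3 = s^4 - 13*s^3 + 54*s^2 - 92*s + 56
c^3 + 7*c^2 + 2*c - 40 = (c - 2)*(c + 4)*(c + 5)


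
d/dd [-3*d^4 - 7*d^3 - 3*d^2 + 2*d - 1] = -12*d^3 - 21*d^2 - 6*d + 2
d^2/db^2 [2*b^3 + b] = 12*b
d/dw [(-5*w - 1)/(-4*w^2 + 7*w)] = (-20*w^2 - 8*w + 7)/(w^2*(16*w^2 - 56*w + 49))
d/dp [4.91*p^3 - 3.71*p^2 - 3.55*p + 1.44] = 14.73*p^2 - 7.42*p - 3.55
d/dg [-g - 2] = -1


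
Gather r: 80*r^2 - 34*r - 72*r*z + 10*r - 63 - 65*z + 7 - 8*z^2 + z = 80*r^2 + r*(-72*z - 24) - 8*z^2 - 64*z - 56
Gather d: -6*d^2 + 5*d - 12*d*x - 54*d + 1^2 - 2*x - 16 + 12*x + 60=-6*d^2 + d*(-12*x - 49) + 10*x + 45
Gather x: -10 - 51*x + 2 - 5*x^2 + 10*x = -5*x^2 - 41*x - 8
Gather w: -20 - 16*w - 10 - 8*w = -24*w - 30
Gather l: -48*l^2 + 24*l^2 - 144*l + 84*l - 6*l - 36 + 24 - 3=-24*l^2 - 66*l - 15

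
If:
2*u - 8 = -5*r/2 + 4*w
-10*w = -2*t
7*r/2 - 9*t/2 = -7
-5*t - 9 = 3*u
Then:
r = -5516/193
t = -3990/193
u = 6071/193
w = -798/193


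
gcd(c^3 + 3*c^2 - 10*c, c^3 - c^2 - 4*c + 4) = c - 2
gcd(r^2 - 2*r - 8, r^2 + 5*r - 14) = 1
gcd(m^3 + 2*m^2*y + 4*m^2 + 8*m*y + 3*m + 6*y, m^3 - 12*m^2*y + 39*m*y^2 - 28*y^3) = 1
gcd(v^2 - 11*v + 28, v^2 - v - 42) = v - 7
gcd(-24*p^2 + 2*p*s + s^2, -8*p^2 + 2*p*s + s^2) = 1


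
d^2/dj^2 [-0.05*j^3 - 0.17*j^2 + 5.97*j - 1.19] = -0.3*j - 0.34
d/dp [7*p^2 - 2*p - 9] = 14*p - 2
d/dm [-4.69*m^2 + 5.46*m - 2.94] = 5.46 - 9.38*m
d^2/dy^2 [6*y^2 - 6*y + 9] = 12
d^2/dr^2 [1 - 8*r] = 0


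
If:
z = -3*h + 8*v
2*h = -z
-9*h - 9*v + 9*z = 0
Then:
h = 0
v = 0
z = 0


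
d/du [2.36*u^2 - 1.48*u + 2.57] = 4.72*u - 1.48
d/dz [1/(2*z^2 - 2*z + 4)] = (1/2 - z)/(z^2 - z + 2)^2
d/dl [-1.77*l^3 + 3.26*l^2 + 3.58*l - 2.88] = -5.31*l^2 + 6.52*l + 3.58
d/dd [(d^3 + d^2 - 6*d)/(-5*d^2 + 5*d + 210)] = (-d^4 + 2*d^3 + 121*d^2 + 84*d - 252)/(5*(d^4 - 2*d^3 - 83*d^2 + 84*d + 1764))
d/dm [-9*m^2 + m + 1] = 1 - 18*m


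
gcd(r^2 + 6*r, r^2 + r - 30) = r + 6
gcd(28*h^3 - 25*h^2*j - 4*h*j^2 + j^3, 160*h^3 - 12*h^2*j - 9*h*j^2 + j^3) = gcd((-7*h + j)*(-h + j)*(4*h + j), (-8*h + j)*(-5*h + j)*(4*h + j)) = 4*h + j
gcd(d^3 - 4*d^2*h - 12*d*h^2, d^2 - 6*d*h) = d^2 - 6*d*h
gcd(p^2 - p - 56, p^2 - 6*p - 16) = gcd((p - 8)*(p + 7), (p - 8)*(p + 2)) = p - 8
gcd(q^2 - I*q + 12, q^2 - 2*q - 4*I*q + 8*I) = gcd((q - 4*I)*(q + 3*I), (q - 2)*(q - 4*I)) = q - 4*I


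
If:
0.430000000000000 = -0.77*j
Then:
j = -0.56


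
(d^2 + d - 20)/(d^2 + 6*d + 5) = (d - 4)/(d + 1)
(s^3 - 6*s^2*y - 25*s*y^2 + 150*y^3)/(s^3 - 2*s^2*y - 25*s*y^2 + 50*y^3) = (-s + 6*y)/(-s + 2*y)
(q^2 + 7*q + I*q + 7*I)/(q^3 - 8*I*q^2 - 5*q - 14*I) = (q + 7)/(q^2 - 9*I*q - 14)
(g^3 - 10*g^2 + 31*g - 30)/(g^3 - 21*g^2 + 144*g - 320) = (g^2 - 5*g + 6)/(g^2 - 16*g + 64)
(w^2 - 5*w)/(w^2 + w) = (w - 5)/(w + 1)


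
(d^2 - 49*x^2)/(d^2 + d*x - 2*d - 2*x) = (d^2 - 49*x^2)/(d^2 + d*x - 2*d - 2*x)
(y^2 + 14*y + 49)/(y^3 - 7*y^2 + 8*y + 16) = (y^2 + 14*y + 49)/(y^3 - 7*y^2 + 8*y + 16)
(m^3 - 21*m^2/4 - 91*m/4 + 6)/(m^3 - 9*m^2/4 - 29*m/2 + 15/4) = (m - 8)/(m - 5)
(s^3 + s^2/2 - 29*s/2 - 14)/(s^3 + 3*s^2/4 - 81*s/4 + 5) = 2*(2*s^2 + 9*s + 7)/(4*s^2 + 19*s - 5)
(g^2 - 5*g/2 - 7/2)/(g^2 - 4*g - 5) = (g - 7/2)/(g - 5)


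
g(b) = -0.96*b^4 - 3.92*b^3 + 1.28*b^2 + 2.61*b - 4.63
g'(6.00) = -1234.83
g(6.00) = -2033.77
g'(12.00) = -8295.63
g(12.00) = -26469.31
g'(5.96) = -1212.83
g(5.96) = -1984.82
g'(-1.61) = -15.97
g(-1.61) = 4.39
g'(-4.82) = 147.06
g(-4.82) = -66.67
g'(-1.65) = -16.38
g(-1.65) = 5.04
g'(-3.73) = 28.72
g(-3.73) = 21.05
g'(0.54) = -0.04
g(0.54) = -3.55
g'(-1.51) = -14.85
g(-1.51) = 2.85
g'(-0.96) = -7.29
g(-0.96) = -3.30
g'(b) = -3.84*b^3 - 11.76*b^2 + 2.56*b + 2.61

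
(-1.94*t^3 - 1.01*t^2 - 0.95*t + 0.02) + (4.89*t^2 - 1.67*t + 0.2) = -1.94*t^3 + 3.88*t^2 - 2.62*t + 0.22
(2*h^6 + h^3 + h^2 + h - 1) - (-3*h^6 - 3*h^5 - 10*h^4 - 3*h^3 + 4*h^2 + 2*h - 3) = 5*h^6 + 3*h^5 + 10*h^4 + 4*h^3 - 3*h^2 - h + 2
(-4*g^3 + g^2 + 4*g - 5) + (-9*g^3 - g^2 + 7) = -13*g^3 + 4*g + 2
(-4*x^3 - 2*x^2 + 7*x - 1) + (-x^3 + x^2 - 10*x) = -5*x^3 - x^2 - 3*x - 1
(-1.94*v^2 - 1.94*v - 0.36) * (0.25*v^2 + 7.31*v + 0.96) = -0.485*v^4 - 14.6664*v^3 - 16.1338*v^2 - 4.494*v - 0.3456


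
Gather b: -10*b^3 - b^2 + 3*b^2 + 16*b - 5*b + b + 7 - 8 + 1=-10*b^3 + 2*b^2 + 12*b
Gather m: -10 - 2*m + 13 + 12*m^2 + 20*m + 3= 12*m^2 + 18*m + 6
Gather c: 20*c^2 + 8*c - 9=20*c^2 + 8*c - 9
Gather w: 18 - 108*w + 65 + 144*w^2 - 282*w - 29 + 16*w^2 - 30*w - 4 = 160*w^2 - 420*w + 50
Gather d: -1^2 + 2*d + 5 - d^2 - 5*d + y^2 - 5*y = -d^2 - 3*d + y^2 - 5*y + 4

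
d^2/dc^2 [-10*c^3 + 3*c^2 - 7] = 6 - 60*c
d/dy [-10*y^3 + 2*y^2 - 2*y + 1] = -30*y^2 + 4*y - 2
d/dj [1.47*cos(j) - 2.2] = -1.47*sin(j)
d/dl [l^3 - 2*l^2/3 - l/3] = 3*l^2 - 4*l/3 - 1/3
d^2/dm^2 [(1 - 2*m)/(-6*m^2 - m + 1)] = 2*(4*(1 - 9*m)*(6*m^2 + m - 1) + (2*m - 1)*(12*m + 1)^2)/(6*m^2 + m - 1)^3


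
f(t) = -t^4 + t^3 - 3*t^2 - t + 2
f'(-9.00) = 3212.00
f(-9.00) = -7522.00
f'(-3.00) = 152.00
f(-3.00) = -130.00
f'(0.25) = -2.38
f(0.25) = 1.57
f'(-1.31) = 21.00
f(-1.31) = -7.03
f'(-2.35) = 81.58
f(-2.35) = -55.69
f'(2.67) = -71.77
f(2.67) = -53.84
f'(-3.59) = 244.28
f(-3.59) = -245.45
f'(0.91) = -6.99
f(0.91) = -1.33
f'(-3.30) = 195.22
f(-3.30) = -181.90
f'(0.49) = -3.69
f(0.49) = 0.85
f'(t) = -4*t^3 + 3*t^2 - 6*t - 1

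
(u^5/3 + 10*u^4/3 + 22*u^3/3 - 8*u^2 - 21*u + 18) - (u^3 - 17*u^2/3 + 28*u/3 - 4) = u^5/3 + 10*u^4/3 + 19*u^3/3 - 7*u^2/3 - 91*u/3 + 22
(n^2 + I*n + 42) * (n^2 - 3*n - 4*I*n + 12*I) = n^4 - 3*n^3 - 3*I*n^3 + 46*n^2 + 9*I*n^2 - 138*n - 168*I*n + 504*I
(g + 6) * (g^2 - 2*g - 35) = g^3 + 4*g^2 - 47*g - 210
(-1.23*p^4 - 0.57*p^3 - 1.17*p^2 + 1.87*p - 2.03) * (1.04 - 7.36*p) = 9.0528*p^5 + 2.916*p^4 + 8.0184*p^3 - 14.98*p^2 + 16.8856*p - 2.1112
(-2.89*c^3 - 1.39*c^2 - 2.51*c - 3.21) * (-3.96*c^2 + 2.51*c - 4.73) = 11.4444*c^5 - 1.7495*c^4 + 20.1204*c^3 + 12.9862*c^2 + 3.8152*c + 15.1833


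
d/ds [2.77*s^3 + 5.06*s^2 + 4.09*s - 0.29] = 8.31*s^2 + 10.12*s + 4.09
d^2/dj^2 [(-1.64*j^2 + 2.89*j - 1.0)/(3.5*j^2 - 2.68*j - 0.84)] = (40.0386*j^3 - 102.4296*j^2 + 107.2596*j - 35.571104)/(42.875*j^6 - 98.49*j^5 + 44.5452*j^4 + 28.026368*j^3 - 10.690848*j^2 - 5.673024*j - 0.592704)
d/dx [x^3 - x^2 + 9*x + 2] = 3*x^2 - 2*x + 9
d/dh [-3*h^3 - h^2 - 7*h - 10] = -9*h^2 - 2*h - 7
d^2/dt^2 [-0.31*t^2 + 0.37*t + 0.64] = -0.620000000000000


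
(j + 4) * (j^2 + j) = j^3 + 5*j^2 + 4*j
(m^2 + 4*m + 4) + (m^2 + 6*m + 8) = 2*m^2 + 10*m + 12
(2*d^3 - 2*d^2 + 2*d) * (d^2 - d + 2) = 2*d^5 - 4*d^4 + 8*d^3 - 6*d^2 + 4*d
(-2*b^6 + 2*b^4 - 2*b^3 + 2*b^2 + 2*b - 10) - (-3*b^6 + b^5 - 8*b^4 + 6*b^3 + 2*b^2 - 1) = b^6 - b^5 + 10*b^4 - 8*b^3 + 2*b - 9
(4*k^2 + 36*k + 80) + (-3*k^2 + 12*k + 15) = k^2 + 48*k + 95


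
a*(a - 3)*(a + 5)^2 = a^4 + 7*a^3 - 5*a^2 - 75*a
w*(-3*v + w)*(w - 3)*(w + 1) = -3*v*w^3 + 6*v*w^2 + 9*v*w + w^4 - 2*w^3 - 3*w^2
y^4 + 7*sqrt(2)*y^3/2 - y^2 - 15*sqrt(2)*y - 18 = (y - 3*sqrt(2)/2)*(y + sqrt(2))^2*(y + 3*sqrt(2))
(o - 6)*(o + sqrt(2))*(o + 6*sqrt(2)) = o^3 - 6*o^2 + 7*sqrt(2)*o^2 - 42*sqrt(2)*o + 12*o - 72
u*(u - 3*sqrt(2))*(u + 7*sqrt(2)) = u^3 + 4*sqrt(2)*u^2 - 42*u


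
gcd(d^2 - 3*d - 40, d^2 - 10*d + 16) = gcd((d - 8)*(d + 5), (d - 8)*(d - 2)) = d - 8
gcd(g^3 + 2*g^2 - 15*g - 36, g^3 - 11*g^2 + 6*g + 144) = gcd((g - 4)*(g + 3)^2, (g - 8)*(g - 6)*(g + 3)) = g + 3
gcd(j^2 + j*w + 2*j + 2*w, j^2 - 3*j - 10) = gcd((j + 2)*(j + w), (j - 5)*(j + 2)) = j + 2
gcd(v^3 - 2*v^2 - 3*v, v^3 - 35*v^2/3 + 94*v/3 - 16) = v - 3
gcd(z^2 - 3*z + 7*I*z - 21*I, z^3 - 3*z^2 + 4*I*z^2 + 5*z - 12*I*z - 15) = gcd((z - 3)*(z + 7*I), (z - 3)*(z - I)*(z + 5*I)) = z - 3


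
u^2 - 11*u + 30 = (u - 6)*(u - 5)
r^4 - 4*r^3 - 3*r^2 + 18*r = r*(r - 3)^2*(r + 2)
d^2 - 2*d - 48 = (d - 8)*(d + 6)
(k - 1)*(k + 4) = k^2 + 3*k - 4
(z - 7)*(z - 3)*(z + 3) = z^3 - 7*z^2 - 9*z + 63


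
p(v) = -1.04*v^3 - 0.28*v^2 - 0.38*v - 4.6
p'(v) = -3.12*v^2 - 0.56*v - 0.38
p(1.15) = -6.99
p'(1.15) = -5.15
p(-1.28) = -2.39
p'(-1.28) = -4.78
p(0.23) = -4.71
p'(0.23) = -0.67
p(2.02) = -15.08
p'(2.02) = -14.24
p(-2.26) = 6.83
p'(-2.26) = -15.05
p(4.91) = -136.32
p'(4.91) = -78.35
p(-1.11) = -3.10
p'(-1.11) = -3.60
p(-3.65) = 43.63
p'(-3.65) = -39.90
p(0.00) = -4.60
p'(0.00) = -0.38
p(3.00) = -36.34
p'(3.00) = -30.14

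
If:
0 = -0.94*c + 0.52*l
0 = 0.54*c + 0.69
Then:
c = -1.28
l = -2.31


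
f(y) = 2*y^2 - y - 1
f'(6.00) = 23.00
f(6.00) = 65.00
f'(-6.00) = -25.00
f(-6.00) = 77.00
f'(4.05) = 15.20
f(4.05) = 27.76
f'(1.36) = 4.44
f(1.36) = 1.34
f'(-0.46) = -2.84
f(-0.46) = -0.12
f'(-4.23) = -17.92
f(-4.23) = 39.02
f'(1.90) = 6.60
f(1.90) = 4.32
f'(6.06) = 23.24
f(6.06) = 66.39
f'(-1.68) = -7.72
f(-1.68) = 6.32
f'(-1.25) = -6.00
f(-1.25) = 3.38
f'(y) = 4*y - 1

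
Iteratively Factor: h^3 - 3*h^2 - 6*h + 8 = (h - 4)*(h^2 + h - 2) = (h - 4)*(h + 2)*(h - 1)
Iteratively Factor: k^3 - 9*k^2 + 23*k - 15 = (k - 3)*(k^2 - 6*k + 5) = (k - 3)*(k - 1)*(k - 5)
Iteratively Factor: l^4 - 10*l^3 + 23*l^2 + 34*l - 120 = (l - 4)*(l^3 - 6*l^2 - l + 30) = (l - 5)*(l - 4)*(l^2 - l - 6) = (l - 5)*(l - 4)*(l + 2)*(l - 3)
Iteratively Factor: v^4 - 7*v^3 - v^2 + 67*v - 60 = (v - 4)*(v^3 - 3*v^2 - 13*v + 15) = (v - 4)*(v + 3)*(v^2 - 6*v + 5) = (v - 5)*(v - 4)*(v + 3)*(v - 1)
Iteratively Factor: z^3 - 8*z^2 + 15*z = (z)*(z^2 - 8*z + 15) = z*(z - 3)*(z - 5)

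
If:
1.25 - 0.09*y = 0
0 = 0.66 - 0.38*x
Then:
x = 1.74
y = 13.89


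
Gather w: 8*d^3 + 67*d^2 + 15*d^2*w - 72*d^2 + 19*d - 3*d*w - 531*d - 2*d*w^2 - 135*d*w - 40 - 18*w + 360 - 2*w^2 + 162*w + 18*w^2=8*d^3 - 5*d^2 - 512*d + w^2*(16 - 2*d) + w*(15*d^2 - 138*d + 144) + 320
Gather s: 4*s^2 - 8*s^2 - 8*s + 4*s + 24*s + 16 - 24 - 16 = -4*s^2 + 20*s - 24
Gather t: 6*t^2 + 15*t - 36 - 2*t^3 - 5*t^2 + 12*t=-2*t^3 + t^2 + 27*t - 36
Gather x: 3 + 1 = 4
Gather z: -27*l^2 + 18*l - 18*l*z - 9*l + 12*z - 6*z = -27*l^2 + 9*l + z*(6 - 18*l)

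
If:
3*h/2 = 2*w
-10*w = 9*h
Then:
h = 0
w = 0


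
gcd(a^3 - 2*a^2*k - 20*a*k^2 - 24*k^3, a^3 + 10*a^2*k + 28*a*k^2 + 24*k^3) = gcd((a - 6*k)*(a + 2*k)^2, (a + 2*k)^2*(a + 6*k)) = a^2 + 4*a*k + 4*k^2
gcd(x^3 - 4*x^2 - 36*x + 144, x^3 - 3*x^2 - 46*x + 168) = x^2 - 10*x + 24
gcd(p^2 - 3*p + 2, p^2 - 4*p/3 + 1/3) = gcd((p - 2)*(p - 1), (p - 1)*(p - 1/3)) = p - 1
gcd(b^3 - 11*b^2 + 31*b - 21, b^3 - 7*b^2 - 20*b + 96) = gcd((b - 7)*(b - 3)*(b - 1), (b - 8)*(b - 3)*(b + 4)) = b - 3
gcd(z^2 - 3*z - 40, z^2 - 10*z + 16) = z - 8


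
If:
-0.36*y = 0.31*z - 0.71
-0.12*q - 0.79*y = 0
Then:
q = 5.66898148148148*z - 12.9837962962963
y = 1.97222222222222 - 0.861111111111111*z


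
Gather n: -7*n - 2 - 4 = -7*n - 6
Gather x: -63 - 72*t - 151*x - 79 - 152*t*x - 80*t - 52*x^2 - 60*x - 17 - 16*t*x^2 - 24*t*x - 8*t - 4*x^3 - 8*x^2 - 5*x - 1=-160*t - 4*x^3 + x^2*(-16*t - 60) + x*(-176*t - 216) - 160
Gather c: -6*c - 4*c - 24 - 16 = -10*c - 40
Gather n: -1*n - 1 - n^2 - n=-n^2 - 2*n - 1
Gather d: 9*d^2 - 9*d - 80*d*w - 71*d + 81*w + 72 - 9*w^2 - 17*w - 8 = 9*d^2 + d*(-80*w - 80) - 9*w^2 + 64*w + 64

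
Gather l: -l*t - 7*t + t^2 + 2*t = -l*t + t^2 - 5*t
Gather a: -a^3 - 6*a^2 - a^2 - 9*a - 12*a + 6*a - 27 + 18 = -a^3 - 7*a^2 - 15*a - 9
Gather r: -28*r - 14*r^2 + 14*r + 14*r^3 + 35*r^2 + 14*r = 14*r^3 + 21*r^2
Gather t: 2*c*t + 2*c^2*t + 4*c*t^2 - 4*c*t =4*c*t^2 + t*(2*c^2 - 2*c)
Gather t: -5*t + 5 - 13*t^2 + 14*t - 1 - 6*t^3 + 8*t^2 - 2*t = -6*t^3 - 5*t^2 + 7*t + 4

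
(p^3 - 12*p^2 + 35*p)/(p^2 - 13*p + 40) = p*(p - 7)/(p - 8)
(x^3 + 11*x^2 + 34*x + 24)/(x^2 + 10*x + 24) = x + 1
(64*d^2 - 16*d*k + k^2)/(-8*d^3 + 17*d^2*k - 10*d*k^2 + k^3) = (-8*d + k)/(d^2 - 2*d*k + k^2)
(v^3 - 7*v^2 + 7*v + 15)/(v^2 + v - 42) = (v^3 - 7*v^2 + 7*v + 15)/(v^2 + v - 42)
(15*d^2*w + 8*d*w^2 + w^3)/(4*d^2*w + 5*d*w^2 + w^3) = (15*d^2 + 8*d*w + w^2)/(4*d^2 + 5*d*w + w^2)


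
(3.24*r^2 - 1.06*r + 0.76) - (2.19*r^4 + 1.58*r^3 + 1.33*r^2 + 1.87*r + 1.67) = -2.19*r^4 - 1.58*r^3 + 1.91*r^2 - 2.93*r - 0.91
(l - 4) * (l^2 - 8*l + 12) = l^3 - 12*l^2 + 44*l - 48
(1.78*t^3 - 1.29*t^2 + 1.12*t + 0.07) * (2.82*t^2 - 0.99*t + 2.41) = 5.0196*t^5 - 5.4*t^4 + 8.7253*t^3 - 4.0203*t^2 + 2.6299*t + 0.1687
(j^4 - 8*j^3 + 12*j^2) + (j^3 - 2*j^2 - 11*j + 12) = j^4 - 7*j^3 + 10*j^2 - 11*j + 12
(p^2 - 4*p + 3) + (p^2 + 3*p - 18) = 2*p^2 - p - 15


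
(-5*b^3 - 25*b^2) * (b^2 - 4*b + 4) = -5*b^5 - 5*b^4 + 80*b^3 - 100*b^2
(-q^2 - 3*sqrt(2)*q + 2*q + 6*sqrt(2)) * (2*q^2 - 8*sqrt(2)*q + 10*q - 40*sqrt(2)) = -2*q^4 - 6*q^3 + 2*sqrt(2)*q^3 + 6*sqrt(2)*q^2 + 68*q^2 - 20*sqrt(2)*q + 144*q - 480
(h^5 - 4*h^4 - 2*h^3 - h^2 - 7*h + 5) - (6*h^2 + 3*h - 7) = h^5 - 4*h^4 - 2*h^3 - 7*h^2 - 10*h + 12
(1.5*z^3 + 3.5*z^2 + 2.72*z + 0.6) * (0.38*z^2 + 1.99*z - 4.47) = 0.57*z^5 + 4.315*z^4 + 1.2936*z^3 - 10.0042*z^2 - 10.9644*z - 2.682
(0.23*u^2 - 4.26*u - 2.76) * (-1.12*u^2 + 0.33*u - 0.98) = -0.2576*u^4 + 4.8471*u^3 + 1.46*u^2 + 3.264*u + 2.7048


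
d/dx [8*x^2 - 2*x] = 16*x - 2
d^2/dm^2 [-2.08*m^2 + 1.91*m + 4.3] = -4.16000000000000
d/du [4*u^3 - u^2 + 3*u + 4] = 12*u^2 - 2*u + 3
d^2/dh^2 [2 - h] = 0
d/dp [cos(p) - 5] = -sin(p)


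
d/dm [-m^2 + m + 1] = 1 - 2*m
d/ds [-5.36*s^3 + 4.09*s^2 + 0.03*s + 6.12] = -16.08*s^2 + 8.18*s + 0.03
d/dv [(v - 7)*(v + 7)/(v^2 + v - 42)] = 1/(v^2 - 12*v + 36)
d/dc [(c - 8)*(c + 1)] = 2*c - 7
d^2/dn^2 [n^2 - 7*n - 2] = 2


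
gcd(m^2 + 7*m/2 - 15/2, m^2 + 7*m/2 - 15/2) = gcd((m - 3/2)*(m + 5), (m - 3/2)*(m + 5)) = m^2 + 7*m/2 - 15/2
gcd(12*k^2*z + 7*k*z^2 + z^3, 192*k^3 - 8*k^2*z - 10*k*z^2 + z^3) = 4*k + z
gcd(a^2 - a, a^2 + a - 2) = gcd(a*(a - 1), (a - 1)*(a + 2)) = a - 1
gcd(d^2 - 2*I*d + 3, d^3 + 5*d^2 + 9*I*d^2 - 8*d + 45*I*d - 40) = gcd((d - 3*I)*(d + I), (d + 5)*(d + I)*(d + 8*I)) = d + I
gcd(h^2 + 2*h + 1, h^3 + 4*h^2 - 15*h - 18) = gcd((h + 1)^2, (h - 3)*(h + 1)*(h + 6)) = h + 1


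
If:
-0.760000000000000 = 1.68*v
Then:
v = -0.45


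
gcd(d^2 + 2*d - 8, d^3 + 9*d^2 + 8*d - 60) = d - 2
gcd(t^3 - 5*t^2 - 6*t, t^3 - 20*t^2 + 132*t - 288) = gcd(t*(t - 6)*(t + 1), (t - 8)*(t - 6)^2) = t - 6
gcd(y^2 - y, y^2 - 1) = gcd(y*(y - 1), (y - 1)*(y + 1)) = y - 1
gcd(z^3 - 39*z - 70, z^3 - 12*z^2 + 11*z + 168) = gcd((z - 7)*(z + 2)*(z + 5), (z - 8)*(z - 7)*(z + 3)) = z - 7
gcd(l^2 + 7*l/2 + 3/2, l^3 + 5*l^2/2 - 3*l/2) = l + 3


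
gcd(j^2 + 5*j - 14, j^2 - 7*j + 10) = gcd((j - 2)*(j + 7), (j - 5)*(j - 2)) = j - 2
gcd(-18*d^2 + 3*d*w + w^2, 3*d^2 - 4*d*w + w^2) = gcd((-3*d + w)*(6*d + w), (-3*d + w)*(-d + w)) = -3*d + w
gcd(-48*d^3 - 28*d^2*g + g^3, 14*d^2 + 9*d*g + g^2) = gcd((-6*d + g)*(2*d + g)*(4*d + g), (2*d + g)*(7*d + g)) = 2*d + g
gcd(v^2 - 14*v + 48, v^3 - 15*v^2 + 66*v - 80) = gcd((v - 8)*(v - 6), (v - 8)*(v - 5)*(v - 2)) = v - 8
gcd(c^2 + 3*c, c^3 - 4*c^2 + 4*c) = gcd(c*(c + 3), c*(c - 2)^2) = c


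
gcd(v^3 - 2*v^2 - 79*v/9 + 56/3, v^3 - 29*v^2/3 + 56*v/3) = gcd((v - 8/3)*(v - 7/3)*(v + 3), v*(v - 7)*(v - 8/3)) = v - 8/3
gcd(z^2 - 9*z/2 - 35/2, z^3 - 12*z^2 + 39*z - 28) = z - 7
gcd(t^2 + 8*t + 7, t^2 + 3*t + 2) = t + 1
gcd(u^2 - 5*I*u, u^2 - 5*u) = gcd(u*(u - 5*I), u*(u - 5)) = u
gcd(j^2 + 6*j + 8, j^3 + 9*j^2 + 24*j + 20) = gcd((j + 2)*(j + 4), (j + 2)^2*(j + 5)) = j + 2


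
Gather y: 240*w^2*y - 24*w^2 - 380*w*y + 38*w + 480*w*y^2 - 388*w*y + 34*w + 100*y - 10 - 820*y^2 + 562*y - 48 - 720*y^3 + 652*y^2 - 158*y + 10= -24*w^2 + 72*w - 720*y^3 + y^2*(480*w - 168) + y*(240*w^2 - 768*w + 504) - 48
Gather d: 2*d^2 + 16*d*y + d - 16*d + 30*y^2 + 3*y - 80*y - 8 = 2*d^2 + d*(16*y - 15) + 30*y^2 - 77*y - 8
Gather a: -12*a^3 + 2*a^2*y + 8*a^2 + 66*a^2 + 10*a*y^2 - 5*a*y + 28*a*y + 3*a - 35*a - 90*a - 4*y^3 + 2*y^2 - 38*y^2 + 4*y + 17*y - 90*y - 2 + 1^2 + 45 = -12*a^3 + a^2*(2*y + 74) + a*(10*y^2 + 23*y - 122) - 4*y^3 - 36*y^2 - 69*y + 44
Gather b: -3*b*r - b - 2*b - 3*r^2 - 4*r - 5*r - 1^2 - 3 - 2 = b*(-3*r - 3) - 3*r^2 - 9*r - 6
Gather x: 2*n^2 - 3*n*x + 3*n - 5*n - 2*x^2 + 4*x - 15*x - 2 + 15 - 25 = 2*n^2 - 2*n - 2*x^2 + x*(-3*n - 11) - 12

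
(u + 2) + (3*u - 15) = 4*u - 13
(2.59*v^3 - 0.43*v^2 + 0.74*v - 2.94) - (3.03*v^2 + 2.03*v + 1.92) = 2.59*v^3 - 3.46*v^2 - 1.29*v - 4.86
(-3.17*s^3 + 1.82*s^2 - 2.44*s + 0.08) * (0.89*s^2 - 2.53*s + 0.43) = -2.8213*s^5 + 9.6399*s^4 - 8.1393*s^3 + 7.027*s^2 - 1.2516*s + 0.0344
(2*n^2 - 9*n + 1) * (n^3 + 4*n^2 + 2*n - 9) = 2*n^5 - n^4 - 31*n^3 - 32*n^2 + 83*n - 9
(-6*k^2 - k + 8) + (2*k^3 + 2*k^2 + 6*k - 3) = 2*k^3 - 4*k^2 + 5*k + 5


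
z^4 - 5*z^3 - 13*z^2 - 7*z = z*(z - 7)*(z + 1)^2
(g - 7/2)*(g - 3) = g^2 - 13*g/2 + 21/2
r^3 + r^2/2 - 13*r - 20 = (r - 4)*(r + 2)*(r + 5/2)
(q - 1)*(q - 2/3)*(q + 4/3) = q^3 - q^2/3 - 14*q/9 + 8/9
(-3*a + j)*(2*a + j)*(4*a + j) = -24*a^3 - 10*a^2*j + 3*a*j^2 + j^3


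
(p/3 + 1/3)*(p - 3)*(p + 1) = p^3/3 - p^2/3 - 5*p/3 - 1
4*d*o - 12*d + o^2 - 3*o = (4*d + o)*(o - 3)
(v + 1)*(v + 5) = v^2 + 6*v + 5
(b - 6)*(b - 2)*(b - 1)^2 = b^4 - 10*b^3 + 29*b^2 - 32*b + 12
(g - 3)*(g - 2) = g^2 - 5*g + 6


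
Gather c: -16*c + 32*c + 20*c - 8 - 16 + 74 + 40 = 36*c + 90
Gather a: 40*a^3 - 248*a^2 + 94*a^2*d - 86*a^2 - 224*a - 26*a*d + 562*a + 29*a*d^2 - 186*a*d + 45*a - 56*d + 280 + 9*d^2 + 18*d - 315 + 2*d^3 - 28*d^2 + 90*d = 40*a^3 + a^2*(94*d - 334) + a*(29*d^2 - 212*d + 383) + 2*d^3 - 19*d^2 + 52*d - 35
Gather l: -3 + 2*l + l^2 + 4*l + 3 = l^2 + 6*l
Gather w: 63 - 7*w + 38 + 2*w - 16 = 85 - 5*w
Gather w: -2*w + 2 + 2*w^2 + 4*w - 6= 2*w^2 + 2*w - 4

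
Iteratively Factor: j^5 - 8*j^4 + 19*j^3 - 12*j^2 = (j)*(j^4 - 8*j^3 + 19*j^2 - 12*j) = j*(j - 3)*(j^3 - 5*j^2 + 4*j) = j*(j - 4)*(j - 3)*(j^2 - j) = j*(j - 4)*(j - 3)*(j - 1)*(j)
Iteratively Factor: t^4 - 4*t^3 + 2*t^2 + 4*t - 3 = (t + 1)*(t^3 - 5*t^2 + 7*t - 3) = (t - 1)*(t + 1)*(t^2 - 4*t + 3) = (t - 3)*(t - 1)*(t + 1)*(t - 1)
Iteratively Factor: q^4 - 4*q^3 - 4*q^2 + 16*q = (q - 2)*(q^3 - 2*q^2 - 8*q) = (q - 2)*(q + 2)*(q^2 - 4*q) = q*(q - 2)*(q + 2)*(q - 4)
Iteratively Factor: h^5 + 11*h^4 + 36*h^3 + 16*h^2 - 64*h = (h + 4)*(h^4 + 7*h^3 + 8*h^2 - 16*h) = (h - 1)*(h + 4)*(h^3 + 8*h^2 + 16*h) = (h - 1)*(h + 4)^2*(h^2 + 4*h) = (h - 1)*(h + 4)^3*(h)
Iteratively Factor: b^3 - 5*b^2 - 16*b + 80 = (b - 5)*(b^2 - 16) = (b - 5)*(b - 4)*(b + 4)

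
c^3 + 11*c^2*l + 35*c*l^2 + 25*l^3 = (c + l)*(c + 5*l)^2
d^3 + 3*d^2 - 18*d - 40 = (d - 4)*(d + 2)*(d + 5)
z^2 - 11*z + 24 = (z - 8)*(z - 3)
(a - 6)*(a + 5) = a^2 - a - 30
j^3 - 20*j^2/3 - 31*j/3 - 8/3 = (j - 8)*(j + 1/3)*(j + 1)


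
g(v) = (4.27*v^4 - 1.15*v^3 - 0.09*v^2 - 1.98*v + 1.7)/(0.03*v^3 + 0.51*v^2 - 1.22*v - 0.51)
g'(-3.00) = -43.51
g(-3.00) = 55.38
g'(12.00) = 92.38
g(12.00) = 785.62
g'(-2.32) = -29.48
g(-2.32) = 30.67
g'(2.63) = -2167.94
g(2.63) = 505.24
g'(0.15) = 6.18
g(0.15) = -2.05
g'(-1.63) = -16.98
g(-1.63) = 14.72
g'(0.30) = 3.72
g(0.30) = -1.33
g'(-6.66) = -166.22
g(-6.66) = 409.44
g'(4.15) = 29.18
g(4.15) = 219.67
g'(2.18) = -979.72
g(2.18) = -187.28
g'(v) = (-0.09*v^2 - 1.02*v + 1.22)*(4.27*v^4 - 1.15*v^3 - 0.09*v^2 - 1.98*v + 1.7)/(0.03*v^3 + 0.51*v^2 - 1.22*v - 0.51)^2 + (17.08*v^3 - 3.45*v^2 - 0.18*v - 1.98)/(0.03*v^3 + 0.51*v^2 - 1.22*v - 0.51)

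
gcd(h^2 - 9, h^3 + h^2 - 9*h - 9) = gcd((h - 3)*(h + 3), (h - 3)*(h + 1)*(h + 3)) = h^2 - 9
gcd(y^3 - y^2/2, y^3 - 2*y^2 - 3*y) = y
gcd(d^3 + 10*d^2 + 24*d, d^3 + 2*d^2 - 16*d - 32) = d + 4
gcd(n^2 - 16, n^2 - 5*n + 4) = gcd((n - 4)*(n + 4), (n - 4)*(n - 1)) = n - 4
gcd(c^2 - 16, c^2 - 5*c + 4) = c - 4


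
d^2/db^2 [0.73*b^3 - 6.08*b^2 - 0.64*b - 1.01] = 4.38*b - 12.16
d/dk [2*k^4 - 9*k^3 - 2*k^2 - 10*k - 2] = 8*k^3 - 27*k^2 - 4*k - 10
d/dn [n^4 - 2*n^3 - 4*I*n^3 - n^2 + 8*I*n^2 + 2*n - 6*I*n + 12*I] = 4*n^3 + n^2*(-6 - 12*I) + n*(-2 + 16*I) + 2 - 6*I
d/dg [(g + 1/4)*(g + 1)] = 2*g + 5/4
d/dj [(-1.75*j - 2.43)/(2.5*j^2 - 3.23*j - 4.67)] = (4.375*j^2 + 12.15*j + 0.323599999999999)/(6.25*j^4 - 16.15*j^3 - 12.9171*j^2 + 30.1682*j + 21.8089)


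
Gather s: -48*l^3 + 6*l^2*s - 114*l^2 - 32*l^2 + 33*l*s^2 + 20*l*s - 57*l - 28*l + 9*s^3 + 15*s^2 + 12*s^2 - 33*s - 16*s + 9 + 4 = -48*l^3 - 146*l^2 - 85*l + 9*s^3 + s^2*(33*l + 27) + s*(6*l^2 + 20*l - 49) + 13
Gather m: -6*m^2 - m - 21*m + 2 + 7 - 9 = -6*m^2 - 22*m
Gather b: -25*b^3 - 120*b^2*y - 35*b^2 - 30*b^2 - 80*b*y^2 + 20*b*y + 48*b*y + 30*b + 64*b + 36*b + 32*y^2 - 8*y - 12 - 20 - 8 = -25*b^3 + b^2*(-120*y - 65) + b*(-80*y^2 + 68*y + 130) + 32*y^2 - 8*y - 40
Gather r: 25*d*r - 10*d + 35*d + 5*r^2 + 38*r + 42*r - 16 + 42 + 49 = 25*d + 5*r^2 + r*(25*d + 80) + 75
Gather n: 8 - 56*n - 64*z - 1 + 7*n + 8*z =-49*n - 56*z + 7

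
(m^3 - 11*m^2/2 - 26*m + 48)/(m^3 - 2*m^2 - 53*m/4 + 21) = 2*(m^2 - 4*m - 32)/(2*m^2 - m - 28)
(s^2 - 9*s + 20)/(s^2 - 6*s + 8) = (s - 5)/(s - 2)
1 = 1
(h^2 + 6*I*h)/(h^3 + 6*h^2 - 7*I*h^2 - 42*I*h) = (h + 6*I)/(h^2 + h*(6 - 7*I) - 42*I)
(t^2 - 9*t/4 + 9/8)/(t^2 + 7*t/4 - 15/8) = (2*t - 3)/(2*t + 5)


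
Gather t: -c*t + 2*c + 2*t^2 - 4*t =2*c + 2*t^2 + t*(-c - 4)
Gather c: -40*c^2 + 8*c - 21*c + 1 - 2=-40*c^2 - 13*c - 1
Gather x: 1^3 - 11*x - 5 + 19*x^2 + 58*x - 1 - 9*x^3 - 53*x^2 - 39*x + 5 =-9*x^3 - 34*x^2 + 8*x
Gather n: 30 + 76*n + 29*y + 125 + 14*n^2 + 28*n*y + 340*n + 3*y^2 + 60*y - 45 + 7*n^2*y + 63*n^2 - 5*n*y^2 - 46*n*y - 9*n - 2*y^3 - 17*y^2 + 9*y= n^2*(7*y + 77) + n*(-5*y^2 - 18*y + 407) - 2*y^3 - 14*y^2 + 98*y + 110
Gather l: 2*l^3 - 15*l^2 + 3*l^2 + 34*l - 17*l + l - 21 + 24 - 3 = 2*l^3 - 12*l^2 + 18*l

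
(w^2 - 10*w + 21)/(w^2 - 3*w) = (w - 7)/w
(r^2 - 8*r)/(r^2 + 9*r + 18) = r*(r - 8)/(r^2 + 9*r + 18)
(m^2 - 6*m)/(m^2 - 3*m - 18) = m/(m + 3)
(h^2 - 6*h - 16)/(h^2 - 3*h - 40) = (h + 2)/(h + 5)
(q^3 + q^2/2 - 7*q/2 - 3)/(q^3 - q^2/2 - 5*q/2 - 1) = (2*q + 3)/(2*q + 1)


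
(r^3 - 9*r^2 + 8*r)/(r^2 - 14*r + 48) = r*(r - 1)/(r - 6)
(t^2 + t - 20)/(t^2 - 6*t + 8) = (t + 5)/(t - 2)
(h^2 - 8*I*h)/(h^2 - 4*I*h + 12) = h*(h - 8*I)/(h^2 - 4*I*h + 12)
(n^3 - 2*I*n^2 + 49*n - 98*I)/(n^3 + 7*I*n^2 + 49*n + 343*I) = (n - 2*I)/(n + 7*I)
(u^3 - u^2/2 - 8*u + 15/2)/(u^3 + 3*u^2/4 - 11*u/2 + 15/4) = 2*(2*u - 5)/(4*u - 5)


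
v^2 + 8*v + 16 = (v + 4)^2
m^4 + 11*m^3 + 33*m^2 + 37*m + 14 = (m + 1)^2*(m + 2)*(m + 7)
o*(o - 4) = o^2 - 4*o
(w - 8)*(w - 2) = w^2 - 10*w + 16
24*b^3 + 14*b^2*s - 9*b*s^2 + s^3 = (-6*b + s)*(-4*b + s)*(b + s)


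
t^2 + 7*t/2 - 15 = (t - 5/2)*(t + 6)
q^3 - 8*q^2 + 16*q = q*(q - 4)^2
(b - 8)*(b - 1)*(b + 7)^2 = b^4 + 5*b^3 - 69*b^2 - 329*b + 392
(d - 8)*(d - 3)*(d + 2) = d^3 - 9*d^2 + 2*d + 48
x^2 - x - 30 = (x - 6)*(x + 5)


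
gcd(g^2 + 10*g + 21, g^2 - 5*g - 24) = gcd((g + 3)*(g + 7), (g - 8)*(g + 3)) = g + 3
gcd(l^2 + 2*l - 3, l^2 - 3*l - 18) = l + 3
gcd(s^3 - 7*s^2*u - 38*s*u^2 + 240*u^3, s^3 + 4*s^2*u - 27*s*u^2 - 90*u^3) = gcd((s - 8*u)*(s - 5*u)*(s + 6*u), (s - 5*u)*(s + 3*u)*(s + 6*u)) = s^2 + s*u - 30*u^2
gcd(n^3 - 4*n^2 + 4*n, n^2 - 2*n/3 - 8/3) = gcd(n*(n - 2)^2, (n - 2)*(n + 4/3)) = n - 2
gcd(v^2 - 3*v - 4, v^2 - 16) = v - 4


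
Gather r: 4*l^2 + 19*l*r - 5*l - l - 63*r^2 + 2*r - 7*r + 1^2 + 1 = 4*l^2 - 6*l - 63*r^2 + r*(19*l - 5) + 2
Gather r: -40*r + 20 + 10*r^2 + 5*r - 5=10*r^2 - 35*r + 15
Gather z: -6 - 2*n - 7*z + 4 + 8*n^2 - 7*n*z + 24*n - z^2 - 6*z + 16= 8*n^2 + 22*n - z^2 + z*(-7*n - 13) + 14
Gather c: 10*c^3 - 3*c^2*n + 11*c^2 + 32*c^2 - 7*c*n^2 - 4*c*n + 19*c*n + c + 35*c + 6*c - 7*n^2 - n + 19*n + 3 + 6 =10*c^3 + c^2*(43 - 3*n) + c*(-7*n^2 + 15*n + 42) - 7*n^2 + 18*n + 9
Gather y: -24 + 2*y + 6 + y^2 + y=y^2 + 3*y - 18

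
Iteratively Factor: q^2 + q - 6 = (q + 3)*(q - 2)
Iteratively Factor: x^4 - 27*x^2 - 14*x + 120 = (x - 5)*(x^3 + 5*x^2 - 2*x - 24) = (x - 5)*(x + 4)*(x^2 + x - 6) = (x - 5)*(x - 2)*(x + 4)*(x + 3)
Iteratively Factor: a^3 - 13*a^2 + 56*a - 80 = (a - 5)*(a^2 - 8*a + 16) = (a - 5)*(a - 4)*(a - 4)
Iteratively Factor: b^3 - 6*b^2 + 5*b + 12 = (b + 1)*(b^2 - 7*b + 12) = (b - 3)*(b + 1)*(b - 4)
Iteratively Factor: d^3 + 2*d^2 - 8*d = (d - 2)*(d^2 + 4*d) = d*(d - 2)*(d + 4)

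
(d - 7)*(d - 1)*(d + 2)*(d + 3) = d^4 - 3*d^3 - 27*d^2 - 13*d + 42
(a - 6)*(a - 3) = a^2 - 9*a + 18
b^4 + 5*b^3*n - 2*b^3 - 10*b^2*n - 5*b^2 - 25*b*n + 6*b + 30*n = (b - 3)*(b - 1)*(b + 2)*(b + 5*n)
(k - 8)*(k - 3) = k^2 - 11*k + 24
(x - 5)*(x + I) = x^2 - 5*x + I*x - 5*I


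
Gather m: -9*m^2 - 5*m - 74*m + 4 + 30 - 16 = -9*m^2 - 79*m + 18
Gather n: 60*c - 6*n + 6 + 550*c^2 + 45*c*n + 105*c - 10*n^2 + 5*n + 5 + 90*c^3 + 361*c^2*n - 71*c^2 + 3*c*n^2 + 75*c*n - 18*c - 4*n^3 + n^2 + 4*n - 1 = 90*c^3 + 479*c^2 + 147*c - 4*n^3 + n^2*(3*c - 9) + n*(361*c^2 + 120*c + 3) + 10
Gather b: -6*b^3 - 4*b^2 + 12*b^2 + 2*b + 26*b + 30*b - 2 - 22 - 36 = -6*b^3 + 8*b^2 + 58*b - 60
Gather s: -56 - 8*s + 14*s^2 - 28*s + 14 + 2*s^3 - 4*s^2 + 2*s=2*s^3 + 10*s^2 - 34*s - 42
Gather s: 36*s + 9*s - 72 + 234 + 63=45*s + 225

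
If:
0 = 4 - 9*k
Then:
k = 4/9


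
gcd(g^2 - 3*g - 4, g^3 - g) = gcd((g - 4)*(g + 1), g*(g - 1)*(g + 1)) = g + 1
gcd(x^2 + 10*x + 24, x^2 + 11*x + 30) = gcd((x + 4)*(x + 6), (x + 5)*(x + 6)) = x + 6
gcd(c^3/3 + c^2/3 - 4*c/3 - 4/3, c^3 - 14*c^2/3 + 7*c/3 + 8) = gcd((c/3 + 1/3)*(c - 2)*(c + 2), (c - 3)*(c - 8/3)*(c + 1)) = c + 1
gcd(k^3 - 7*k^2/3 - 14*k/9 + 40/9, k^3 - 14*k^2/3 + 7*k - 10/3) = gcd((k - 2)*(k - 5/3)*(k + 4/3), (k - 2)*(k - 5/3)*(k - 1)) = k^2 - 11*k/3 + 10/3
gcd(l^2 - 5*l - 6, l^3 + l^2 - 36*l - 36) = l^2 - 5*l - 6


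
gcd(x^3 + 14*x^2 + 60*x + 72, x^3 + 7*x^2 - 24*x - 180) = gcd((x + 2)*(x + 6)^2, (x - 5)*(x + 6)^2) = x^2 + 12*x + 36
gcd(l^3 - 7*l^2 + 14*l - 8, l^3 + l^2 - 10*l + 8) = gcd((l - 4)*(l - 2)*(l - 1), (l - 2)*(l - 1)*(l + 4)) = l^2 - 3*l + 2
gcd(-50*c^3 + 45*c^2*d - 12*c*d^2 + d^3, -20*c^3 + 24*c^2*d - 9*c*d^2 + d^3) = 10*c^2 - 7*c*d + d^2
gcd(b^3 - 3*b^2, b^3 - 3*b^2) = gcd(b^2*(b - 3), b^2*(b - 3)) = b^3 - 3*b^2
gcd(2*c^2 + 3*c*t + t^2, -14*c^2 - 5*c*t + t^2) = 2*c + t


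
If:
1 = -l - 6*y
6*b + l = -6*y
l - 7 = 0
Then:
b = 1/6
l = 7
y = -4/3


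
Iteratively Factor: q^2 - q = (q - 1)*(q)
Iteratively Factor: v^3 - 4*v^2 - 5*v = (v + 1)*(v^2 - 5*v) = (v - 5)*(v + 1)*(v)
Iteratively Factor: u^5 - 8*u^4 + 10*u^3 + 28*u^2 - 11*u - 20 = (u + 1)*(u^4 - 9*u^3 + 19*u^2 + 9*u - 20) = (u + 1)^2*(u^3 - 10*u^2 + 29*u - 20) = (u - 4)*(u + 1)^2*(u^2 - 6*u + 5) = (u - 4)*(u - 1)*(u + 1)^2*(u - 5)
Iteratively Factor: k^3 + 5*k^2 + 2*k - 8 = (k - 1)*(k^2 + 6*k + 8) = (k - 1)*(k + 4)*(k + 2)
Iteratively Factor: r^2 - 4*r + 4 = (r - 2)*(r - 2)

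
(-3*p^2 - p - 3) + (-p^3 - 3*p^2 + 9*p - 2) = -p^3 - 6*p^2 + 8*p - 5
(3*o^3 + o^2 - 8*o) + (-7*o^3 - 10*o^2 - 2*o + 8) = -4*o^3 - 9*o^2 - 10*o + 8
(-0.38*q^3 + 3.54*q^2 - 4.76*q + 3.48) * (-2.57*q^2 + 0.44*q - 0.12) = 0.9766*q^5 - 9.265*q^4 + 13.8364*q^3 - 11.4628*q^2 + 2.1024*q - 0.4176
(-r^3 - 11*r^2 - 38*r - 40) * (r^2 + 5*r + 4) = -r^5 - 16*r^4 - 97*r^3 - 274*r^2 - 352*r - 160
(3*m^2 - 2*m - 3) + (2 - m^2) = 2*m^2 - 2*m - 1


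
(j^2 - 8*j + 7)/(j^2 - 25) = (j^2 - 8*j + 7)/(j^2 - 25)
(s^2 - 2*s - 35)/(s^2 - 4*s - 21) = (s + 5)/(s + 3)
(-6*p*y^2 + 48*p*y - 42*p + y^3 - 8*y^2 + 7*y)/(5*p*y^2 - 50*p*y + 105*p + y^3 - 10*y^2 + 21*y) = (-6*p*y + 6*p + y^2 - y)/(5*p*y - 15*p + y^2 - 3*y)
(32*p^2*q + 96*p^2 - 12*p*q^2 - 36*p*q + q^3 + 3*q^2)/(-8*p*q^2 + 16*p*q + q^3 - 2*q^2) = (-4*p*q - 12*p + q^2 + 3*q)/(q*(q - 2))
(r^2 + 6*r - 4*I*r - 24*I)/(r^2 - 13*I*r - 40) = (r^2 + r*(6 - 4*I) - 24*I)/(r^2 - 13*I*r - 40)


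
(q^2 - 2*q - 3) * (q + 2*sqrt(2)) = q^3 - 2*q^2 + 2*sqrt(2)*q^2 - 4*sqrt(2)*q - 3*q - 6*sqrt(2)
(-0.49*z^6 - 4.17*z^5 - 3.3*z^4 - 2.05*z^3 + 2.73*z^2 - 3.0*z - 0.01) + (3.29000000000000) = -0.49*z^6 - 4.17*z^5 - 3.3*z^4 - 2.05*z^3 + 2.73*z^2 - 3.0*z + 3.28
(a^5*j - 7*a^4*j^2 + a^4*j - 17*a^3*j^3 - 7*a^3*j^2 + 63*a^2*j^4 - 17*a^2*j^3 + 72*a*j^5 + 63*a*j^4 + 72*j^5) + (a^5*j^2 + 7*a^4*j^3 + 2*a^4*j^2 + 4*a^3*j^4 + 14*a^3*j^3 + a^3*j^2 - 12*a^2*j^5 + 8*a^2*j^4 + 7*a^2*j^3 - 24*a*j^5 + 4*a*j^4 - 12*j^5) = a^5*j^2 + a^5*j + 7*a^4*j^3 - 5*a^4*j^2 + a^4*j + 4*a^3*j^4 - 3*a^3*j^3 - 6*a^3*j^2 - 12*a^2*j^5 + 71*a^2*j^4 - 10*a^2*j^3 + 48*a*j^5 + 67*a*j^4 + 60*j^5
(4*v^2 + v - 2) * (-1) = -4*v^2 - v + 2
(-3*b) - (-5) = 5 - 3*b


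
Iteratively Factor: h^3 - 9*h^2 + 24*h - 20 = (h - 2)*(h^2 - 7*h + 10) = (h - 2)^2*(h - 5)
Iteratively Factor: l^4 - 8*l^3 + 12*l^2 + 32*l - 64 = (l - 4)*(l^3 - 4*l^2 - 4*l + 16) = (l - 4)*(l - 2)*(l^2 - 2*l - 8) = (l - 4)^2*(l - 2)*(l + 2)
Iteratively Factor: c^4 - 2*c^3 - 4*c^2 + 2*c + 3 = (c - 1)*(c^3 - c^2 - 5*c - 3) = (c - 3)*(c - 1)*(c^2 + 2*c + 1) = (c - 3)*(c - 1)*(c + 1)*(c + 1)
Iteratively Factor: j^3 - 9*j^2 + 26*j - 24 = (j - 3)*(j^2 - 6*j + 8) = (j - 4)*(j - 3)*(j - 2)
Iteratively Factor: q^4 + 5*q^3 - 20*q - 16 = (q - 2)*(q^3 + 7*q^2 + 14*q + 8) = (q - 2)*(q + 1)*(q^2 + 6*q + 8) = (q - 2)*(q + 1)*(q + 4)*(q + 2)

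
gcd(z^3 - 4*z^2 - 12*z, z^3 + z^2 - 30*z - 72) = z - 6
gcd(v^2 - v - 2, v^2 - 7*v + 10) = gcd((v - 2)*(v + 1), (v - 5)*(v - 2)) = v - 2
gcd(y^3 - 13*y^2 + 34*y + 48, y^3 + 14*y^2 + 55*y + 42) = y + 1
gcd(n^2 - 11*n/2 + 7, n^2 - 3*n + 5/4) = 1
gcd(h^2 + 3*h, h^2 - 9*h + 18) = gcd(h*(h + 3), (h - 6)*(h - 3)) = 1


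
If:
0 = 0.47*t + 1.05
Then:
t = -2.23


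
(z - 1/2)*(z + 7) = z^2 + 13*z/2 - 7/2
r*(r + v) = r^2 + r*v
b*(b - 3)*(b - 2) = b^3 - 5*b^2 + 6*b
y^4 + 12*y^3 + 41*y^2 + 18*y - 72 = (y - 1)*(y + 3)*(y + 4)*(y + 6)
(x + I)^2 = x^2 + 2*I*x - 1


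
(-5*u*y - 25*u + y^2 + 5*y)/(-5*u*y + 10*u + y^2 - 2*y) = (y + 5)/(y - 2)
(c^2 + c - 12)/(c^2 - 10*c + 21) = (c + 4)/(c - 7)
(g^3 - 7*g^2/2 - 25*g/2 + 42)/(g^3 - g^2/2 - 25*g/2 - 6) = (2*g^2 + g - 21)/(2*g^2 + 7*g + 3)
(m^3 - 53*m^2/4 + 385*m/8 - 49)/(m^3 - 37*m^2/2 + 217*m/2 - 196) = (m - 7/4)/(m - 7)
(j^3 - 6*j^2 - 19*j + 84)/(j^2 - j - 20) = (j^2 - 10*j + 21)/(j - 5)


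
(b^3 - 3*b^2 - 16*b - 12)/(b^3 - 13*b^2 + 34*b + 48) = (b + 2)/(b - 8)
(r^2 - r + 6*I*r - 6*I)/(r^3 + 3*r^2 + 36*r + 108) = (r - 1)/(r^2 + r*(3 - 6*I) - 18*I)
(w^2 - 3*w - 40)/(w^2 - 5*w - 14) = (-w^2 + 3*w + 40)/(-w^2 + 5*w + 14)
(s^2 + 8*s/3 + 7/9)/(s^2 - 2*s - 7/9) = (3*s + 7)/(3*s - 7)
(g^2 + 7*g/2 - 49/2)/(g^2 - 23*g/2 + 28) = (g + 7)/(g - 8)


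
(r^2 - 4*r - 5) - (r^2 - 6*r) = 2*r - 5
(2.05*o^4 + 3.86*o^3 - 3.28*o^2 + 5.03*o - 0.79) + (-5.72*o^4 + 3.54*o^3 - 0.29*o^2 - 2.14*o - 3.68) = -3.67*o^4 + 7.4*o^3 - 3.57*o^2 + 2.89*o - 4.47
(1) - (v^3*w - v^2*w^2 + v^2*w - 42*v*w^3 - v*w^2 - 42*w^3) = -v^3*w + v^2*w^2 - v^2*w + 42*v*w^3 + v*w^2 + 42*w^3 + 1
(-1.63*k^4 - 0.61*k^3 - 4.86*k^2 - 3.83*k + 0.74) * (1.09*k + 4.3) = -1.7767*k^5 - 7.6739*k^4 - 7.9204*k^3 - 25.0727*k^2 - 15.6624*k + 3.182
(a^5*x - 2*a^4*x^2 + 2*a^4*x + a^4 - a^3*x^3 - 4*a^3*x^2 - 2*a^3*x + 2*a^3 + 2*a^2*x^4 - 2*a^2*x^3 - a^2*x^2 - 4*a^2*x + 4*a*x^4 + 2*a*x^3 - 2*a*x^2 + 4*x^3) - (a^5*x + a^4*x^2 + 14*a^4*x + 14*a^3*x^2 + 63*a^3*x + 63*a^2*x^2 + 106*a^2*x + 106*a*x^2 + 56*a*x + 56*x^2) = -3*a^4*x^2 - 12*a^4*x + a^4 - a^3*x^3 - 18*a^3*x^2 - 65*a^3*x + 2*a^3 + 2*a^2*x^4 - 2*a^2*x^3 - 64*a^2*x^2 - 110*a^2*x + 4*a*x^4 + 2*a*x^3 - 108*a*x^2 - 56*a*x + 4*x^3 - 56*x^2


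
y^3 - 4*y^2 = y^2*(y - 4)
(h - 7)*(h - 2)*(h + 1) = h^3 - 8*h^2 + 5*h + 14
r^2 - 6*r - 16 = (r - 8)*(r + 2)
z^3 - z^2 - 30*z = z*(z - 6)*(z + 5)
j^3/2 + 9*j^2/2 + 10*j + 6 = (j/2 + 1/2)*(j + 2)*(j + 6)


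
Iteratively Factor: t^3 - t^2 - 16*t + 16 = (t + 4)*(t^2 - 5*t + 4) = (t - 1)*(t + 4)*(t - 4)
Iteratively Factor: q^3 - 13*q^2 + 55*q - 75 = (q - 3)*(q^2 - 10*q + 25) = (q - 5)*(q - 3)*(q - 5)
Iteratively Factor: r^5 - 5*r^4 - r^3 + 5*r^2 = (r)*(r^4 - 5*r^3 - r^2 + 5*r) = r*(r + 1)*(r^3 - 6*r^2 + 5*r) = r*(r - 1)*(r + 1)*(r^2 - 5*r) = r^2*(r - 1)*(r + 1)*(r - 5)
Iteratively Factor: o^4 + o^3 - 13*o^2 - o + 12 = (o + 4)*(o^3 - 3*o^2 - o + 3) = (o - 1)*(o + 4)*(o^2 - 2*o - 3) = (o - 3)*(o - 1)*(o + 4)*(o + 1)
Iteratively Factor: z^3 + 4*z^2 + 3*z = (z + 1)*(z^2 + 3*z) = (z + 1)*(z + 3)*(z)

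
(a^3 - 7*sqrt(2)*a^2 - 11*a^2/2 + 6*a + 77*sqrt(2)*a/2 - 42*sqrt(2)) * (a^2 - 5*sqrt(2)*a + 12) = a^5 - 12*sqrt(2)*a^4 - 11*a^4/2 + 88*a^3 + 66*sqrt(2)*a^3 - 451*a^2 - 156*sqrt(2)*a^2 + 492*a + 462*sqrt(2)*a - 504*sqrt(2)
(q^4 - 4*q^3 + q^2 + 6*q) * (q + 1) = q^5 - 3*q^4 - 3*q^3 + 7*q^2 + 6*q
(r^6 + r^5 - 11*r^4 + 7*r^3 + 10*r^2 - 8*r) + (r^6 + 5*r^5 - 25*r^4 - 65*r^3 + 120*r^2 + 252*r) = 2*r^6 + 6*r^5 - 36*r^4 - 58*r^3 + 130*r^2 + 244*r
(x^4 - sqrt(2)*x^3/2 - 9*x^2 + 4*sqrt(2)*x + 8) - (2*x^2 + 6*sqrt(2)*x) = x^4 - sqrt(2)*x^3/2 - 11*x^2 - 2*sqrt(2)*x + 8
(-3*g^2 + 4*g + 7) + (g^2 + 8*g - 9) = -2*g^2 + 12*g - 2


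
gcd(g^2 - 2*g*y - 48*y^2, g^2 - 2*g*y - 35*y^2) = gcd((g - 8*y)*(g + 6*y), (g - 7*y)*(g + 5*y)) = 1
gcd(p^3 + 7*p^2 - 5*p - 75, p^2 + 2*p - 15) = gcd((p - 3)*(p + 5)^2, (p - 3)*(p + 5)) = p^2 + 2*p - 15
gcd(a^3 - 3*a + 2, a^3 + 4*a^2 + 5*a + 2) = a + 2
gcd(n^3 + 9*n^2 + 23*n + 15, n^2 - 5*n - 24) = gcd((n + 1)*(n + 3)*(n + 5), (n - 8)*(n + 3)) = n + 3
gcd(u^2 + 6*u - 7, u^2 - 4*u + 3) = u - 1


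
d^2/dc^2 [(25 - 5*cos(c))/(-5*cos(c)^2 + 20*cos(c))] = (8*(cos(c) - 5)*(cos(c) - 2)^2*sin(c)^2 - (cos(c) - 4)^2*cos(c)^3 + 2*(cos(c) - 4)*(10*cos(c) - 8*cos(2*c) + cos(3*c) + 1)*cos(c))/((cos(c) - 4)^3*cos(c)^3)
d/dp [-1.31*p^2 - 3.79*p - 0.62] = -2.62*p - 3.79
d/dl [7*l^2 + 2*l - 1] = 14*l + 2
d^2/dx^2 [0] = 0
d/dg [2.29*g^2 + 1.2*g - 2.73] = 4.58*g + 1.2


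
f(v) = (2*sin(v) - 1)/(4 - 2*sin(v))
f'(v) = 2*cos(v)/(4 - 2*sin(v)) + 2*(2*sin(v) - 1)*cos(v)/(4 - 2*sin(v))^2 = 3*cos(v)/(2*(sin(v) - 2)^2)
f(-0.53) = -0.40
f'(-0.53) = 0.21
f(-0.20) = -0.32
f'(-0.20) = 0.30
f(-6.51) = -0.33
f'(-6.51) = 0.30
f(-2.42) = -0.44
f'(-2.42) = -0.16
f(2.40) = 0.13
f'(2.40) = -0.63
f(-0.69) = -0.43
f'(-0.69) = 0.17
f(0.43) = -0.05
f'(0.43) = 0.54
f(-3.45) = -0.12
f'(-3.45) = -0.50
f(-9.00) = -0.38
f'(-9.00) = -0.23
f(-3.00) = -0.30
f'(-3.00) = -0.32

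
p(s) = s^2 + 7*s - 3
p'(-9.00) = -11.00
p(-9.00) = 15.00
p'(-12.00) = -17.00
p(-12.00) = 57.00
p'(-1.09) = 4.82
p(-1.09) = -9.44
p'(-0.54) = 5.92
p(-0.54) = -6.49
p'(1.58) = 10.16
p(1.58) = 10.56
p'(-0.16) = 6.68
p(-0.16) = -4.09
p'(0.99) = 8.98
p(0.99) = 4.91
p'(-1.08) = 4.84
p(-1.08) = -9.39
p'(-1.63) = 3.74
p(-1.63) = -11.75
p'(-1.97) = 3.06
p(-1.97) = -12.91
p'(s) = 2*s + 7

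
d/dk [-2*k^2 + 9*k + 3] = 9 - 4*k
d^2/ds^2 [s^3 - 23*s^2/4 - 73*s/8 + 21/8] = 6*s - 23/2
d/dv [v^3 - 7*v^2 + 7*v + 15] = 3*v^2 - 14*v + 7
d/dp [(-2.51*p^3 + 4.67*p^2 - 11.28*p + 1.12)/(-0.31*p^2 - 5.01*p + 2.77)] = (0.7781*p^4 + 25.1502*p^3 - 47.7516*p^2 + 26.5662*p - 25.6344)/(0.0961*p^4 + 3.1062*p^3 + 23.3827*p^2 - 27.7554*p + 7.6729)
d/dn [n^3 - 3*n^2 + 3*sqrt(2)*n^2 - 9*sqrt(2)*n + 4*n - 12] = 3*n^2 - 6*n + 6*sqrt(2)*n - 9*sqrt(2) + 4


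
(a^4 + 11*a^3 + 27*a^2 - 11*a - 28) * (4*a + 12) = 4*a^5 + 56*a^4 + 240*a^3 + 280*a^2 - 244*a - 336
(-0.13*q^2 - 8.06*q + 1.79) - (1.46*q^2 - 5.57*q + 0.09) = -1.59*q^2 - 2.49*q + 1.7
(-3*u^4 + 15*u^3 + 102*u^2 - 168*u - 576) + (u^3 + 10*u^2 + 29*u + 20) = -3*u^4 + 16*u^3 + 112*u^2 - 139*u - 556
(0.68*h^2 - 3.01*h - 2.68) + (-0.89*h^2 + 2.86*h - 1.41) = -0.21*h^2 - 0.15*h - 4.09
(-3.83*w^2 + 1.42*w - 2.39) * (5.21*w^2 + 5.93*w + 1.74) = -19.9543*w^4 - 15.3137*w^3 - 10.6955*w^2 - 11.7019*w - 4.1586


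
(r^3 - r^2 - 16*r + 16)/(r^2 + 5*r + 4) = (r^2 - 5*r + 4)/(r + 1)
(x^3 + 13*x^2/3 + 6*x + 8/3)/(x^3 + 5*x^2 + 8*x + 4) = (x + 4/3)/(x + 2)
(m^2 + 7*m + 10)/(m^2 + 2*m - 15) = (m + 2)/(m - 3)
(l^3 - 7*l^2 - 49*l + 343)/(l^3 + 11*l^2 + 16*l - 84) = (l^2 - 14*l + 49)/(l^2 + 4*l - 12)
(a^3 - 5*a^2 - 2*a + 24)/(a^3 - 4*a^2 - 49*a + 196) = (a^2 - a - 6)/(a^2 - 49)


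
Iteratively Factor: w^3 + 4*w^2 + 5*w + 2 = (w + 2)*(w^2 + 2*w + 1) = (w + 1)*(w + 2)*(w + 1)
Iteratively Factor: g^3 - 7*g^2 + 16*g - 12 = (g - 2)*(g^2 - 5*g + 6) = (g - 3)*(g - 2)*(g - 2)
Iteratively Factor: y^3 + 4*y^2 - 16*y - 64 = (y + 4)*(y^2 - 16) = (y + 4)^2*(y - 4)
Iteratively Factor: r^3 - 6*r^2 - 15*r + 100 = (r - 5)*(r^2 - r - 20) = (r - 5)*(r + 4)*(r - 5)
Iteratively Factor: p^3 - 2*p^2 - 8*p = (p - 4)*(p^2 + 2*p) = (p - 4)*(p + 2)*(p)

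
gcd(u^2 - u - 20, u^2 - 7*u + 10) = u - 5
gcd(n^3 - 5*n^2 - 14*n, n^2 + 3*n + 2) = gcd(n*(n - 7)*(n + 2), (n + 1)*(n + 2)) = n + 2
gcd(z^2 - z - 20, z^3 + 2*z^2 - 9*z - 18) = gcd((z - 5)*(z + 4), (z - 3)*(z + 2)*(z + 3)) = 1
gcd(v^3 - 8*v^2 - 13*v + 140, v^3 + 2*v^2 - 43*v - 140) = v^2 - 3*v - 28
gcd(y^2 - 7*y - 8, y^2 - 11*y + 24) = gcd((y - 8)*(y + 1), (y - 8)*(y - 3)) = y - 8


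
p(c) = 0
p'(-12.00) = 0.00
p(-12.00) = 0.00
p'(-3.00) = 0.00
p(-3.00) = 0.00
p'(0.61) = 0.00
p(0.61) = 0.00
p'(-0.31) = 0.00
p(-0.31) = 0.00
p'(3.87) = 0.00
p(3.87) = 0.00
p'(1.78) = 0.00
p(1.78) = 0.00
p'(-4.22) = 0.00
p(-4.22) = 0.00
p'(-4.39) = 0.00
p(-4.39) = 0.00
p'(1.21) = 0.00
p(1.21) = 0.00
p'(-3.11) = 0.00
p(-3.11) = 0.00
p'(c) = 0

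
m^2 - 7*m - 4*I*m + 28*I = (m - 7)*(m - 4*I)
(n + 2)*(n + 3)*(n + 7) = n^3 + 12*n^2 + 41*n + 42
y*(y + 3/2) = y^2 + 3*y/2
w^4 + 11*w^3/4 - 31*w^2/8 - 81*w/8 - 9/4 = (w - 2)*(w + 1/4)*(w + 3/2)*(w + 3)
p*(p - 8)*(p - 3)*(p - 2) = p^4 - 13*p^3 + 46*p^2 - 48*p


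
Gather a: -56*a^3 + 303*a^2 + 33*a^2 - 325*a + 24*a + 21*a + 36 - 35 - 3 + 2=-56*a^3 + 336*a^2 - 280*a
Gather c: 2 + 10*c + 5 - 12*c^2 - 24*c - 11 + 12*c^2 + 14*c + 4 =0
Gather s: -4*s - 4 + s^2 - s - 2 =s^2 - 5*s - 6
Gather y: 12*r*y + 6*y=y*(12*r + 6)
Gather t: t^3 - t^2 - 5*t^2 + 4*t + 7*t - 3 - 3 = t^3 - 6*t^2 + 11*t - 6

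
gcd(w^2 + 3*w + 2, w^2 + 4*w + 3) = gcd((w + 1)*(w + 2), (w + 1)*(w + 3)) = w + 1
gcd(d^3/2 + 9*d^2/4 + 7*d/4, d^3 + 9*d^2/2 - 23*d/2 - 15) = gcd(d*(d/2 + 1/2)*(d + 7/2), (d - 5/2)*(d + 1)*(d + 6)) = d + 1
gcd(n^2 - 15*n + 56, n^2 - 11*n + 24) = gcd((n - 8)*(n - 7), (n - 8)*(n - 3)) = n - 8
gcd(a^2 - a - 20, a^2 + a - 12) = a + 4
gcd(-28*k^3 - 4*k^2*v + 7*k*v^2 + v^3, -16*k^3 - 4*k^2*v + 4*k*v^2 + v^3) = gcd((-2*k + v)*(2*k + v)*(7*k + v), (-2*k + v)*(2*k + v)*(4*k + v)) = -4*k^2 + v^2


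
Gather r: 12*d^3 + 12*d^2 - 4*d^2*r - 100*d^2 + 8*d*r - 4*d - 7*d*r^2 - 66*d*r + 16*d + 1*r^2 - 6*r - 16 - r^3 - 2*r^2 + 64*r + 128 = 12*d^3 - 88*d^2 + 12*d - r^3 + r^2*(-7*d - 1) + r*(-4*d^2 - 58*d + 58) + 112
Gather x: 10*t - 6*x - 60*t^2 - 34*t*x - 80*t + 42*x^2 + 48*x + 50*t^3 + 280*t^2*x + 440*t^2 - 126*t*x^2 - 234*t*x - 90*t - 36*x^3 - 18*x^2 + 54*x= 50*t^3 + 380*t^2 - 160*t - 36*x^3 + x^2*(24 - 126*t) + x*(280*t^2 - 268*t + 96)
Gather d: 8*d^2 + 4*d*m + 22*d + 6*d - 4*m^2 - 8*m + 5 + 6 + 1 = 8*d^2 + d*(4*m + 28) - 4*m^2 - 8*m + 12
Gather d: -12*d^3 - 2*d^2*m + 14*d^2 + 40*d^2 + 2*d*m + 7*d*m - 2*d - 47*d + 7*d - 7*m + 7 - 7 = -12*d^3 + d^2*(54 - 2*m) + d*(9*m - 42) - 7*m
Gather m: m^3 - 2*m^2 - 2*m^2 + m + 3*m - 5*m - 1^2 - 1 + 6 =m^3 - 4*m^2 - m + 4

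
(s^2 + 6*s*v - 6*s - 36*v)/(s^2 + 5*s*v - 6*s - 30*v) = (s + 6*v)/(s + 5*v)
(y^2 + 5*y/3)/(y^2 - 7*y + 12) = y*(3*y + 5)/(3*(y^2 - 7*y + 12))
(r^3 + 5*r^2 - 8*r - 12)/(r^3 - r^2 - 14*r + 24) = (r^2 + 7*r + 6)/(r^2 + r - 12)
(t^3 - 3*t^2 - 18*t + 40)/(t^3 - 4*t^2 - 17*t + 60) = (t - 2)/(t - 3)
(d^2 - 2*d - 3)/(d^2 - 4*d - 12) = (-d^2 + 2*d + 3)/(-d^2 + 4*d + 12)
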